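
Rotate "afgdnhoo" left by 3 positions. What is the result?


Input: "afgdnhoo", rotate left by 3
First 3 characters: "afg"
Remaining characters: "dnhoo"
Concatenate remaining + first: "dnhoo" + "afg" = "dnhooafg"

dnhooafg


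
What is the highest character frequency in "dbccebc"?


Input: dbccebc
Character counts:
  'b': 2
  'c': 3
  'd': 1
  'e': 1
Maximum frequency: 3

3


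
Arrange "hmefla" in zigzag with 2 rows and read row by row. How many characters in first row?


Zigzag "hmefla" into 2 rows:
Placing characters:
  'h' => row 0
  'm' => row 1
  'e' => row 0
  'f' => row 1
  'l' => row 0
  'a' => row 1
Rows:
  Row 0: "hel"
  Row 1: "mfa"
First row length: 3

3


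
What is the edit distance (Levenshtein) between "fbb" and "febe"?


Computing edit distance: "fbb" -> "febe"
DP table:
           f    e    b    e
      0    1    2    3    4
  f   1    0    1    2    3
  b   2    1    1    1    2
  b   3    2    2    1    2
Edit distance = dp[3][4] = 2

2


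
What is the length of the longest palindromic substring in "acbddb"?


Input: "acbddb"
Checking substrings for palindromes:
  [2:6] "bddb" (len 4) => palindrome
  [3:5] "dd" (len 2) => palindrome
Longest palindromic substring: "bddb" with length 4

4


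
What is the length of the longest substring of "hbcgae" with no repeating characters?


Input: "hbcgae"
Sliding window (track last position of each char):
  Position 0 ('h'): window [0,0] length 1 -- new best
  Position 1 ('b'): window [0,1] length 2 -- new best
  Position 2 ('c'): window [0,2] length 3 -- new best
  Position 3 ('g'): window [0,3] length 4 -- new best
  Position 4 ('a'): window [0,4] length 5 -- new best
  Position 5 ('e'): window [0,5] length 6 -- new best
Longest substring with no repeats: "hbcgae" with length 6

6


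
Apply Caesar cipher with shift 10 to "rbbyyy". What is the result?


Caesar cipher: shift "rbbyyy" by 10
  'r' (pos 17) + 10 = pos 1 = 'b'
  'b' (pos 1) + 10 = pos 11 = 'l'
  'b' (pos 1) + 10 = pos 11 = 'l'
  'y' (pos 24) + 10 = pos 8 = 'i'
  'y' (pos 24) + 10 = pos 8 = 'i'
  'y' (pos 24) + 10 = pos 8 = 'i'
Result: blliii

blliii


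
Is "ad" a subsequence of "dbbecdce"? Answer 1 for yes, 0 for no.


Check if "ad" is a subsequence of "dbbecdce"
Greedy scan:
  Position 0 ('d'): no match needed
  Position 1 ('b'): no match needed
  Position 2 ('b'): no match needed
  Position 3 ('e'): no match needed
  Position 4 ('c'): no match needed
  Position 5 ('d'): no match needed
  Position 6 ('c'): no match needed
  Position 7 ('e'): no match needed
Only matched 0/2 characters => not a subsequence

0


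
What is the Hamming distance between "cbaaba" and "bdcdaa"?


Comparing "cbaaba" and "bdcdaa" position by position:
  Position 0: 'c' vs 'b' => differ
  Position 1: 'b' vs 'd' => differ
  Position 2: 'a' vs 'c' => differ
  Position 3: 'a' vs 'd' => differ
  Position 4: 'b' vs 'a' => differ
  Position 5: 'a' vs 'a' => same
Total differences (Hamming distance): 5

5


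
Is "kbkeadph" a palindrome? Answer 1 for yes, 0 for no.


Input: kbkeadph
Reversed: hpdaekbk
  Compare pos 0 ('k') with pos 7 ('h'): MISMATCH
  Compare pos 1 ('b') with pos 6 ('p'): MISMATCH
  Compare pos 2 ('k') with pos 5 ('d'): MISMATCH
  Compare pos 3 ('e') with pos 4 ('a'): MISMATCH
Result: not a palindrome

0


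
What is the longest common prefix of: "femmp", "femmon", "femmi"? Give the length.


Words: femmp, femmon, femmi
  Position 0: all 'f' => match
  Position 1: all 'e' => match
  Position 2: all 'm' => match
  Position 3: all 'm' => match
  Position 4: ('p', 'o', 'i') => mismatch, stop
LCP = "femm" (length 4)

4


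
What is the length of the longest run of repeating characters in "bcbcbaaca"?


Input: "bcbcbaaca"
Scanning for longest run:
  Position 1 ('c'): new char, reset run to 1
  Position 2 ('b'): new char, reset run to 1
  Position 3 ('c'): new char, reset run to 1
  Position 4 ('b'): new char, reset run to 1
  Position 5 ('a'): new char, reset run to 1
  Position 6 ('a'): continues run of 'a', length=2
  Position 7 ('c'): new char, reset run to 1
  Position 8 ('a'): new char, reset run to 1
Longest run: 'a' with length 2

2


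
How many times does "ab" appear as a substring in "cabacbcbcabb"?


Searching for "ab" in "cabacbcbcabb"
Scanning each position:
  Position 0: "ca" => no
  Position 1: "ab" => MATCH
  Position 2: "ba" => no
  Position 3: "ac" => no
  Position 4: "cb" => no
  Position 5: "bc" => no
  Position 6: "cb" => no
  Position 7: "bc" => no
  Position 8: "ca" => no
  Position 9: "ab" => MATCH
  Position 10: "bb" => no
Total occurrences: 2

2


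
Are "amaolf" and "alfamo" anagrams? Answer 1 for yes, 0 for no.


Strings: "amaolf", "alfamo"
Sorted first:  aaflmo
Sorted second: aaflmo
Sorted forms match => anagrams

1


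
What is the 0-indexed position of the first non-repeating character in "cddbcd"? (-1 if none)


Input: cddbcd
Character frequencies:
  'b': 1
  'c': 2
  'd': 3
Scanning left to right for freq == 1:
  Position 0 ('c'): freq=2, skip
  Position 1 ('d'): freq=3, skip
  Position 2 ('d'): freq=3, skip
  Position 3 ('b'): unique! => answer = 3

3


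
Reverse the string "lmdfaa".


Input: lmdfaa
Reading characters right to left:
  Position 5: 'a'
  Position 4: 'a'
  Position 3: 'f'
  Position 2: 'd'
  Position 1: 'm'
  Position 0: 'l'
Reversed: aafdml

aafdml


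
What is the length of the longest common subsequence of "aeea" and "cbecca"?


LCS of "aeea" and "cbecca"
DP table:
           c    b    e    c    c    a
      0    0    0    0    0    0    0
  a   0    0    0    0    0    0    1
  e   0    0    0    1    1    1    1
  e   0    0    0    1    1    1    1
  a   0    0    0    1    1    1    2
LCS length = dp[4][6] = 2

2


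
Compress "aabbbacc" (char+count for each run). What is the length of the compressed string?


Input: aabbbacc
Runs:
  'a' x 2 => "a2"
  'b' x 3 => "b3"
  'a' x 1 => "a1"
  'c' x 2 => "c2"
Compressed: "a2b3a1c2"
Compressed length: 8

8


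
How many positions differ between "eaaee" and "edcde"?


Comparing "eaaee" and "edcde" position by position:
  Position 0: 'e' vs 'e' => same
  Position 1: 'a' vs 'd' => DIFFER
  Position 2: 'a' vs 'c' => DIFFER
  Position 3: 'e' vs 'd' => DIFFER
  Position 4: 'e' vs 'e' => same
Positions that differ: 3

3


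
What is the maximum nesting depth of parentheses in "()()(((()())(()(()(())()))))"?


Input: "()()(((()())(()(()(())()))))"
Tracking depth:
  Position 0 '(': depth becomes 1
  Position 1 ')': depth becomes 0
  Position 2 '(': depth becomes 1
  Position 3 ')': depth becomes 0
  Position 4 '(': depth becomes 1
  Position 5 '(': depth becomes 2
  Position 6 '(': depth becomes 3
  Position 7 '(': depth becomes 4
  Position 8 ')': depth becomes 3
  Position 9 '(': depth becomes 4
  Position 10 ')': depth becomes 3
  Position 11 ')': depth becomes 2
  Position 12 '(': depth becomes 3
  Position 13 '(': depth becomes 4
  Position 14 ')': depth becomes 3
  Position 15 '(': depth becomes 4
  Position 16 '(': depth becomes 5
  Position 17 ')': depth becomes 4
  Position 18 '(': depth becomes 5
  Position 19 '(': depth becomes 6
  Position 20 ')': depth becomes 5
  Position 21 ')': depth becomes 4
  Position 22 '(': depth becomes 5
  Position 23 ')': depth becomes 4
  Position 24 ')': depth becomes 3
  Position 25 ')': depth becomes 2
  Position 26 ')': depth becomes 1
  Position 27 ')': depth becomes 0
Maximum depth reached: 6

6


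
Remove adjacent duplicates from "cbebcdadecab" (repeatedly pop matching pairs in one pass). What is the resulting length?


Input: cbebcdadecab
Stack-based adjacent duplicate removal:
  Read 'c': push. Stack: c
  Read 'b': push. Stack: cb
  Read 'e': push. Stack: cbe
  Read 'b': push. Stack: cbeb
  Read 'c': push. Stack: cbebc
  Read 'd': push. Stack: cbebcd
  Read 'a': push. Stack: cbebcda
  Read 'd': push. Stack: cbebcdad
  Read 'e': push. Stack: cbebcdade
  Read 'c': push. Stack: cbebcdadec
  Read 'a': push. Stack: cbebcdadeca
  Read 'b': push. Stack: cbebcdadecab
Final stack: "cbebcdadecab" (length 12)

12


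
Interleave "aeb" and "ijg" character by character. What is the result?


Interleaving "aeb" and "ijg":
  Position 0: 'a' from first, 'i' from second => "ai"
  Position 1: 'e' from first, 'j' from second => "ej"
  Position 2: 'b' from first, 'g' from second => "bg"
Result: aiejbg

aiejbg


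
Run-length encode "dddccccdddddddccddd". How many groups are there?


Input: dddccccdddddddccddd
Scanning for consecutive runs:
  Group 1: 'd' x 3 (positions 0-2)
  Group 2: 'c' x 4 (positions 3-6)
  Group 3: 'd' x 7 (positions 7-13)
  Group 4: 'c' x 2 (positions 14-15)
  Group 5: 'd' x 3 (positions 16-18)
Total groups: 5

5


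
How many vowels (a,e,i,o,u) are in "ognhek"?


Input: ognhek
Checking each character:
  'o' at position 0: vowel (running total: 1)
  'g' at position 1: consonant
  'n' at position 2: consonant
  'h' at position 3: consonant
  'e' at position 4: vowel (running total: 2)
  'k' at position 5: consonant
Total vowels: 2

2


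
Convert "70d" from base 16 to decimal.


Input: "70d" in base 16
Positional expansion:
  Digit '7' (value 7) x 16^2 = 1792
  Digit '0' (value 0) x 16^1 = 0
  Digit 'd' (value 13) x 16^0 = 13
Sum = 1805

1805


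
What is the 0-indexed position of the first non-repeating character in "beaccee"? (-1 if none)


Input: beaccee
Character frequencies:
  'a': 1
  'b': 1
  'c': 2
  'e': 3
Scanning left to right for freq == 1:
  Position 0 ('b'): unique! => answer = 0

0


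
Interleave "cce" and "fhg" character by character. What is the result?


Interleaving "cce" and "fhg":
  Position 0: 'c' from first, 'f' from second => "cf"
  Position 1: 'c' from first, 'h' from second => "ch"
  Position 2: 'e' from first, 'g' from second => "eg"
Result: cfcheg

cfcheg


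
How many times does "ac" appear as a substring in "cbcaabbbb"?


Searching for "ac" in "cbcaabbbb"
Scanning each position:
  Position 0: "cb" => no
  Position 1: "bc" => no
  Position 2: "ca" => no
  Position 3: "aa" => no
  Position 4: "ab" => no
  Position 5: "bb" => no
  Position 6: "bb" => no
  Position 7: "bb" => no
Total occurrences: 0

0


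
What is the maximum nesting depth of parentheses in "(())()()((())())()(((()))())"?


Input: "(())()()((())())()(((()))())"
Tracking depth:
  Position 0 '(': depth becomes 1
  Position 1 '(': depth becomes 2
  Position 2 ')': depth becomes 1
  Position 3 ')': depth becomes 0
  Position 4 '(': depth becomes 1
  Position 5 ')': depth becomes 0
  Position 6 '(': depth becomes 1
  Position 7 ')': depth becomes 0
  Position 8 '(': depth becomes 1
  Position 9 '(': depth becomes 2
  Position 10 '(': depth becomes 3
  Position 11 ')': depth becomes 2
  Position 12 ')': depth becomes 1
  Position 13 '(': depth becomes 2
  Position 14 ')': depth becomes 1
  Position 15 ')': depth becomes 0
  Position 16 '(': depth becomes 1
  Position 17 ')': depth becomes 0
  Position 18 '(': depth becomes 1
  Position 19 '(': depth becomes 2
  Position 20 '(': depth becomes 3
  Position 21 '(': depth becomes 4
  Position 22 ')': depth becomes 3
  Position 23 ')': depth becomes 2
  Position 24 ')': depth becomes 1
  Position 25 '(': depth becomes 2
  Position 26 ')': depth becomes 1
  Position 27 ')': depth becomes 0
Maximum depth reached: 4

4


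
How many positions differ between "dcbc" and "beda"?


Comparing "dcbc" and "beda" position by position:
  Position 0: 'd' vs 'b' => DIFFER
  Position 1: 'c' vs 'e' => DIFFER
  Position 2: 'b' vs 'd' => DIFFER
  Position 3: 'c' vs 'a' => DIFFER
Positions that differ: 4

4


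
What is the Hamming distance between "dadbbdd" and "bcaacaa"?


Comparing "dadbbdd" and "bcaacaa" position by position:
  Position 0: 'd' vs 'b' => differ
  Position 1: 'a' vs 'c' => differ
  Position 2: 'd' vs 'a' => differ
  Position 3: 'b' vs 'a' => differ
  Position 4: 'b' vs 'c' => differ
  Position 5: 'd' vs 'a' => differ
  Position 6: 'd' vs 'a' => differ
Total differences (Hamming distance): 7

7


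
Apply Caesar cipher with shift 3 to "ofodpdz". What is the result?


Caesar cipher: shift "ofodpdz" by 3
  'o' (pos 14) + 3 = pos 17 = 'r'
  'f' (pos 5) + 3 = pos 8 = 'i'
  'o' (pos 14) + 3 = pos 17 = 'r'
  'd' (pos 3) + 3 = pos 6 = 'g'
  'p' (pos 15) + 3 = pos 18 = 's'
  'd' (pos 3) + 3 = pos 6 = 'g'
  'z' (pos 25) + 3 = pos 2 = 'c'
Result: rirgsgc

rirgsgc


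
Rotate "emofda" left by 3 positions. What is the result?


Input: "emofda", rotate left by 3
First 3 characters: "emo"
Remaining characters: "fda"
Concatenate remaining + first: "fda" + "emo" = "fdaemo"

fdaemo


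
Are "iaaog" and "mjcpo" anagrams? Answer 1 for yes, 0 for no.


Strings: "iaaog", "mjcpo"
Sorted first:  aagio
Sorted second: cjmop
Differ at position 0: 'a' vs 'c' => not anagrams

0


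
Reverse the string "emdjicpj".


Input: emdjicpj
Reading characters right to left:
  Position 7: 'j'
  Position 6: 'p'
  Position 5: 'c'
  Position 4: 'i'
  Position 3: 'j'
  Position 2: 'd'
  Position 1: 'm'
  Position 0: 'e'
Reversed: jpcijdme

jpcijdme


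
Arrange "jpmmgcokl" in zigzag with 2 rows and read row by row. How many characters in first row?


Zigzag "jpmmgcokl" into 2 rows:
Placing characters:
  'j' => row 0
  'p' => row 1
  'm' => row 0
  'm' => row 1
  'g' => row 0
  'c' => row 1
  'o' => row 0
  'k' => row 1
  'l' => row 0
Rows:
  Row 0: "jmgol"
  Row 1: "pmck"
First row length: 5

5


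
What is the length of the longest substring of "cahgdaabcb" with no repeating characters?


Input: "cahgdaabcb"
Sliding window (track last position of each char):
  Position 0 ('c'): window [0,0] length 1 -- new best
  Position 1 ('a'): window [0,1] length 2 -- new best
  Position 2 ('h'): window [0,2] length 3 -- new best
  Position 3 ('g'): window [0,3] length 4 -- new best
  Position 4 ('d'): window [0,4] length 5 -- new best
  Position 5 ('a'): repeat (last at 1), move window start to 2
  Position 5 ('a'): window [2,5] length 4
  Position 6 ('a'): repeat (last at 5), move window start to 6
  Position 6 ('a'): window [6,6] length 1
  Position 7 ('b'): window [6,7] length 2
  Position 8 ('c'): window [6,8] length 3
  Position 9 ('b'): repeat (last at 7), move window start to 8
  Position 9 ('b'): window [8,9] length 2
Longest substring with no repeats: "cahgd" with length 5

5


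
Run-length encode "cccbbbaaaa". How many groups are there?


Input: cccbbbaaaa
Scanning for consecutive runs:
  Group 1: 'c' x 3 (positions 0-2)
  Group 2: 'b' x 3 (positions 3-5)
  Group 3: 'a' x 4 (positions 6-9)
Total groups: 3

3


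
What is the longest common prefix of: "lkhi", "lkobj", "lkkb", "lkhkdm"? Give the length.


Words: lkhi, lkobj, lkkb, lkhkdm
  Position 0: all 'l' => match
  Position 1: all 'k' => match
  Position 2: ('h', 'o', 'k', 'h') => mismatch, stop
LCP = "lk" (length 2)

2


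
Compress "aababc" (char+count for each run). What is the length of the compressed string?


Input: aababc
Runs:
  'a' x 2 => "a2"
  'b' x 1 => "b1"
  'a' x 1 => "a1"
  'b' x 1 => "b1"
  'c' x 1 => "c1"
Compressed: "a2b1a1b1c1"
Compressed length: 10

10


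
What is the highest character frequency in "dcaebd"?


Input: dcaebd
Character counts:
  'a': 1
  'b': 1
  'c': 1
  'd': 2
  'e': 1
Maximum frequency: 2

2


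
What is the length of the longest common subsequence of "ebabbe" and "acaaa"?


LCS of "ebabbe" and "acaaa"
DP table:
           a    c    a    a    a
      0    0    0    0    0    0
  e   0    0    0    0    0    0
  b   0    0    0    0    0    0
  a   0    1    1    1    1    1
  b   0    1    1    1    1    1
  b   0    1    1    1    1    1
  e   0    1    1    1    1    1
LCS length = dp[6][5] = 1

1


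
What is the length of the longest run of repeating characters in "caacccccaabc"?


Input: "caacccccaabc"
Scanning for longest run:
  Position 1 ('a'): new char, reset run to 1
  Position 2 ('a'): continues run of 'a', length=2
  Position 3 ('c'): new char, reset run to 1
  Position 4 ('c'): continues run of 'c', length=2
  Position 5 ('c'): continues run of 'c', length=3
  Position 6 ('c'): continues run of 'c', length=4
  Position 7 ('c'): continues run of 'c', length=5
  Position 8 ('a'): new char, reset run to 1
  Position 9 ('a'): continues run of 'a', length=2
  Position 10 ('b'): new char, reset run to 1
  Position 11 ('c'): new char, reset run to 1
Longest run: 'c' with length 5

5


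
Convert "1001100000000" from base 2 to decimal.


Input: "1001100000000" in base 2
Positional expansion:
  Digit '1' (value 1) x 2^12 = 4096
  Digit '0' (value 0) x 2^11 = 0
  Digit '0' (value 0) x 2^10 = 0
  Digit '1' (value 1) x 2^9 = 512
  Digit '1' (value 1) x 2^8 = 256
  Digit '0' (value 0) x 2^7 = 0
  Digit '0' (value 0) x 2^6 = 0
  Digit '0' (value 0) x 2^5 = 0
  Digit '0' (value 0) x 2^4 = 0
  Digit '0' (value 0) x 2^3 = 0
  Digit '0' (value 0) x 2^2 = 0
  Digit '0' (value 0) x 2^1 = 0
  Digit '0' (value 0) x 2^0 = 0
Sum = 4864

4864


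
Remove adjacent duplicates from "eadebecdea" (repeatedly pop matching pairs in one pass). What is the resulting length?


Input: eadebecdea
Stack-based adjacent duplicate removal:
  Read 'e': push. Stack: e
  Read 'a': push. Stack: ea
  Read 'd': push. Stack: ead
  Read 'e': push. Stack: eade
  Read 'b': push. Stack: eadeb
  Read 'e': push. Stack: eadebe
  Read 'c': push. Stack: eadebec
  Read 'd': push. Stack: eadebecd
  Read 'e': push. Stack: eadebecde
  Read 'a': push. Stack: eadebecdea
Final stack: "eadebecdea" (length 10)

10


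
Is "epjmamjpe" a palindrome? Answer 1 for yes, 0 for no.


Input: epjmamjpe
Reversed: epjmamjpe
  Compare pos 0 ('e') with pos 8 ('e'): match
  Compare pos 1 ('p') with pos 7 ('p'): match
  Compare pos 2 ('j') with pos 6 ('j'): match
  Compare pos 3 ('m') with pos 5 ('m'): match
Result: palindrome

1


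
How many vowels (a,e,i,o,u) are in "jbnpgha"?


Input: jbnpgha
Checking each character:
  'j' at position 0: consonant
  'b' at position 1: consonant
  'n' at position 2: consonant
  'p' at position 3: consonant
  'g' at position 4: consonant
  'h' at position 5: consonant
  'a' at position 6: vowel (running total: 1)
Total vowels: 1

1


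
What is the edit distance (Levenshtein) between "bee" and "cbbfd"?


Computing edit distance: "bee" -> "cbbfd"
DP table:
           c    b    b    f    d
      0    1    2    3    4    5
  b   1    1    1    2    3    4
  e   2    2    2    2    3    4
  e   3    3    3    3    3    4
Edit distance = dp[3][5] = 4

4


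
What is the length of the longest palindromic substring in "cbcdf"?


Input: "cbcdf"
Checking substrings for palindromes:
  [0:3] "cbc" (len 3) => palindrome
Longest palindromic substring: "cbc" with length 3

3


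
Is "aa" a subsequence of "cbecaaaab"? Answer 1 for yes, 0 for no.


Check if "aa" is a subsequence of "cbecaaaab"
Greedy scan:
  Position 0 ('c'): no match needed
  Position 1 ('b'): no match needed
  Position 2 ('e'): no match needed
  Position 3 ('c'): no match needed
  Position 4 ('a'): matches sub[0] = 'a'
  Position 5 ('a'): matches sub[1] = 'a'
  Position 6 ('a'): no match needed
  Position 7 ('a'): no match needed
  Position 8 ('b'): no match needed
All 2 characters matched => is a subsequence

1


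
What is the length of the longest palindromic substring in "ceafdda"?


Input: "ceafdda"
Checking substrings for palindromes:
  [4:6] "dd" (len 2) => palindrome
Longest palindromic substring: "dd" with length 2

2


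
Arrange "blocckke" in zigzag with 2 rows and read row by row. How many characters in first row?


Zigzag "blocckke" into 2 rows:
Placing characters:
  'b' => row 0
  'l' => row 1
  'o' => row 0
  'c' => row 1
  'c' => row 0
  'k' => row 1
  'k' => row 0
  'e' => row 1
Rows:
  Row 0: "bock"
  Row 1: "lcke"
First row length: 4

4


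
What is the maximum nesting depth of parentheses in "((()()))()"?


Input: "((()()))()"
Tracking depth:
  Position 0 '(': depth becomes 1
  Position 1 '(': depth becomes 2
  Position 2 '(': depth becomes 3
  Position 3 ')': depth becomes 2
  Position 4 '(': depth becomes 3
  Position 5 ')': depth becomes 2
  Position 6 ')': depth becomes 1
  Position 7 ')': depth becomes 0
  Position 8 '(': depth becomes 1
  Position 9 ')': depth becomes 0
Maximum depth reached: 3

3


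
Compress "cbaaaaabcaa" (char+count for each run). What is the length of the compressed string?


Input: cbaaaaabcaa
Runs:
  'c' x 1 => "c1"
  'b' x 1 => "b1"
  'a' x 5 => "a5"
  'b' x 1 => "b1"
  'c' x 1 => "c1"
  'a' x 2 => "a2"
Compressed: "c1b1a5b1c1a2"
Compressed length: 12

12


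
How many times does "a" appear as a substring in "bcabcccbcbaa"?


Searching for "a" in "bcabcccbcbaa"
Scanning each position:
  Position 0: "b" => no
  Position 1: "c" => no
  Position 2: "a" => MATCH
  Position 3: "b" => no
  Position 4: "c" => no
  Position 5: "c" => no
  Position 6: "c" => no
  Position 7: "b" => no
  Position 8: "c" => no
  Position 9: "b" => no
  Position 10: "a" => MATCH
  Position 11: "a" => MATCH
Total occurrences: 3

3


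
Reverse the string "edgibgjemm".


Input: edgibgjemm
Reading characters right to left:
  Position 9: 'm'
  Position 8: 'm'
  Position 7: 'e'
  Position 6: 'j'
  Position 5: 'g'
  Position 4: 'b'
  Position 3: 'i'
  Position 2: 'g'
  Position 1: 'd'
  Position 0: 'e'
Reversed: mmejgbigde

mmejgbigde


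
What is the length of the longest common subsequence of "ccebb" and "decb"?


LCS of "ccebb" and "decb"
DP table:
           d    e    c    b
      0    0    0    0    0
  c   0    0    0    1    1
  c   0    0    0    1    1
  e   0    0    1    1    1
  b   0    0    1    1    2
  b   0    0    1    1    2
LCS length = dp[5][4] = 2

2


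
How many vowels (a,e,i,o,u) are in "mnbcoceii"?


Input: mnbcoceii
Checking each character:
  'm' at position 0: consonant
  'n' at position 1: consonant
  'b' at position 2: consonant
  'c' at position 3: consonant
  'o' at position 4: vowel (running total: 1)
  'c' at position 5: consonant
  'e' at position 6: vowel (running total: 2)
  'i' at position 7: vowel (running total: 3)
  'i' at position 8: vowel (running total: 4)
Total vowels: 4

4


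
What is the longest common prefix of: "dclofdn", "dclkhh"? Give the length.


Words: dclofdn, dclkhh
  Position 0: all 'd' => match
  Position 1: all 'c' => match
  Position 2: all 'l' => match
  Position 3: ('o', 'k') => mismatch, stop
LCP = "dcl" (length 3)

3


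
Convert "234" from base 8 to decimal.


Input: "234" in base 8
Positional expansion:
  Digit '2' (value 2) x 8^2 = 128
  Digit '3' (value 3) x 8^1 = 24
  Digit '4' (value 4) x 8^0 = 4
Sum = 156

156


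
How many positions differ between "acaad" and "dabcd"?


Comparing "acaad" and "dabcd" position by position:
  Position 0: 'a' vs 'd' => DIFFER
  Position 1: 'c' vs 'a' => DIFFER
  Position 2: 'a' vs 'b' => DIFFER
  Position 3: 'a' vs 'c' => DIFFER
  Position 4: 'd' vs 'd' => same
Positions that differ: 4

4


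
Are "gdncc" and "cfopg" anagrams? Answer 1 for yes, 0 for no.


Strings: "gdncc", "cfopg"
Sorted first:  ccdgn
Sorted second: cfgop
Differ at position 1: 'c' vs 'f' => not anagrams

0


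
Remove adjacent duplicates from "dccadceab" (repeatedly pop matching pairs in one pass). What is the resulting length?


Input: dccadceab
Stack-based adjacent duplicate removal:
  Read 'd': push. Stack: d
  Read 'c': push. Stack: dc
  Read 'c': matches stack top 'c' => pop. Stack: d
  Read 'a': push. Stack: da
  Read 'd': push. Stack: dad
  Read 'c': push. Stack: dadc
  Read 'e': push. Stack: dadce
  Read 'a': push. Stack: dadcea
  Read 'b': push. Stack: dadceab
Final stack: "dadceab" (length 7)

7


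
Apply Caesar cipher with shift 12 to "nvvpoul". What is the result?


Caesar cipher: shift "nvvpoul" by 12
  'n' (pos 13) + 12 = pos 25 = 'z'
  'v' (pos 21) + 12 = pos 7 = 'h'
  'v' (pos 21) + 12 = pos 7 = 'h'
  'p' (pos 15) + 12 = pos 1 = 'b'
  'o' (pos 14) + 12 = pos 0 = 'a'
  'u' (pos 20) + 12 = pos 6 = 'g'
  'l' (pos 11) + 12 = pos 23 = 'x'
Result: zhhbagx

zhhbagx


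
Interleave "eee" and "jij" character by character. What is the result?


Interleaving "eee" and "jij":
  Position 0: 'e' from first, 'j' from second => "ej"
  Position 1: 'e' from first, 'i' from second => "ei"
  Position 2: 'e' from first, 'j' from second => "ej"
Result: ejeiej

ejeiej


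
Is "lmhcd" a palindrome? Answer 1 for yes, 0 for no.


Input: lmhcd
Reversed: dchml
  Compare pos 0 ('l') with pos 4 ('d'): MISMATCH
  Compare pos 1 ('m') with pos 3 ('c'): MISMATCH
Result: not a palindrome

0


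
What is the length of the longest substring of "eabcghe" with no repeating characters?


Input: "eabcghe"
Sliding window (track last position of each char):
  Position 0 ('e'): window [0,0] length 1 -- new best
  Position 1 ('a'): window [0,1] length 2 -- new best
  Position 2 ('b'): window [0,2] length 3 -- new best
  Position 3 ('c'): window [0,3] length 4 -- new best
  Position 4 ('g'): window [0,4] length 5 -- new best
  Position 5 ('h'): window [0,5] length 6 -- new best
  Position 6 ('e'): repeat (last at 0), move window start to 1
  Position 6 ('e'): window [1,6] length 6
Longest substring with no repeats: "eabcgh" with length 6

6


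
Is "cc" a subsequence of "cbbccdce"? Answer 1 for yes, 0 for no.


Check if "cc" is a subsequence of "cbbccdce"
Greedy scan:
  Position 0 ('c'): matches sub[0] = 'c'
  Position 1 ('b'): no match needed
  Position 2 ('b'): no match needed
  Position 3 ('c'): matches sub[1] = 'c'
  Position 4 ('c'): no match needed
  Position 5 ('d'): no match needed
  Position 6 ('c'): no match needed
  Position 7 ('e'): no match needed
All 2 characters matched => is a subsequence

1


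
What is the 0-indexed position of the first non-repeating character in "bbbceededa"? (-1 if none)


Input: bbbceededa
Character frequencies:
  'a': 1
  'b': 3
  'c': 1
  'd': 2
  'e': 3
Scanning left to right for freq == 1:
  Position 0 ('b'): freq=3, skip
  Position 1 ('b'): freq=3, skip
  Position 2 ('b'): freq=3, skip
  Position 3 ('c'): unique! => answer = 3

3


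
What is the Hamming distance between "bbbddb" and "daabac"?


Comparing "bbbddb" and "daabac" position by position:
  Position 0: 'b' vs 'd' => differ
  Position 1: 'b' vs 'a' => differ
  Position 2: 'b' vs 'a' => differ
  Position 3: 'd' vs 'b' => differ
  Position 4: 'd' vs 'a' => differ
  Position 5: 'b' vs 'c' => differ
Total differences (Hamming distance): 6

6


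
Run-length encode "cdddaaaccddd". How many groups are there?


Input: cdddaaaccddd
Scanning for consecutive runs:
  Group 1: 'c' x 1 (positions 0-0)
  Group 2: 'd' x 3 (positions 1-3)
  Group 3: 'a' x 3 (positions 4-6)
  Group 4: 'c' x 2 (positions 7-8)
  Group 5: 'd' x 3 (positions 9-11)
Total groups: 5

5


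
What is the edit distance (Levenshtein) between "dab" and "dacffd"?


Computing edit distance: "dab" -> "dacffd"
DP table:
           d    a    c    f    f    d
      0    1    2    3    4    5    6
  d   1    0    1    2    3    4    5
  a   2    1    0    1    2    3    4
  b   3    2    1    1    2    3    4
Edit distance = dp[3][6] = 4

4


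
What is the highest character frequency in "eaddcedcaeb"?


Input: eaddcedcaeb
Character counts:
  'a': 2
  'b': 1
  'c': 2
  'd': 3
  'e': 3
Maximum frequency: 3

3


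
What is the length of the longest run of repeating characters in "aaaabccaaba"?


Input: "aaaabccaaba"
Scanning for longest run:
  Position 1 ('a'): continues run of 'a', length=2
  Position 2 ('a'): continues run of 'a', length=3
  Position 3 ('a'): continues run of 'a', length=4
  Position 4 ('b'): new char, reset run to 1
  Position 5 ('c'): new char, reset run to 1
  Position 6 ('c'): continues run of 'c', length=2
  Position 7 ('a'): new char, reset run to 1
  Position 8 ('a'): continues run of 'a', length=2
  Position 9 ('b'): new char, reset run to 1
  Position 10 ('a'): new char, reset run to 1
Longest run: 'a' with length 4

4


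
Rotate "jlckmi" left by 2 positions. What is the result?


Input: "jlckmi", rotate left by 2
First 2 characters: "jl"
Remaining characters: "ckmi"
Concatenate remaining + first: "ckmi" + "jl" = "ckmijl"

ckmijl


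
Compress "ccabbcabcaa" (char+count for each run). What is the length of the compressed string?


Input: ccabbcabcaa
Runs:
  'c' x 2 => "c2"
  'a' x 1 => "a1"
  'b' x 2 => "b2"
  'c' x 1 => "c1"
  'a' x 1 => "a1"
  'b' x 1 => "b1"
  'c' x 1 => "c1"
  'a' x 2 => "a2"
Compressed: "c2a1b2c1a1b1c1a2"
Compressed length: 16

16


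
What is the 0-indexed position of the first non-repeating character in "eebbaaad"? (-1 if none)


Input: eebbaaad
Character frequencies:
  'a': 3
  'b': 2
  'd': 1
  'e': 2
Scanning left to right for freq == 1:
  Position 0 ('e'): freq=2, skip
  Position 1 ('e'): freq=2, skip
  Position 2 ('b'): freq=2, skip
  Position 3 ('b'): freq=2, skip
  Position 4 ('a'): freq=3, skip
  Position 5 ('a'): freq=3, skip
  Position 6 ('a'): freq=3, skip
  Position 7 ('d'): unique! => answer = 7

7


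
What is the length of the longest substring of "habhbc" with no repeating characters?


Input: "habhbc"
Sliding window (track last position of each char):
  Position 0 ('h'): window [0,0] length 1 -- new best
  Position 1 ('a'): window [0,1] length 2 -- new best
  Position 2 ('b'): window [0,2] length 3 -- new best
  Position 3 ('h'): repeat (last at 0), move window start to 1
  Position 3 ('h'): window [1,3] length 3
  Position 4 ('b'): repeat (last at 2), move window start to 3
  Position 4 ('b'): window [3,4] length 2
  Position 5 ('c'): window [3,5] length 3
Longest substring with no repeats: "hab" with length 3

3


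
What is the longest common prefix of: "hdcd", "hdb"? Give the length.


Words: hdcd, hdb
  Position 0: all 'h' => match
  Position 1: all 'd' => match
  Position 2: ('c', 'b') => mismatch, stop
LCP = "hd" (length 2)

2


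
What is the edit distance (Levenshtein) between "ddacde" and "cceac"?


Computing edit distance: "ddacde" -> "cceac"
DP table:
           c    c    e    a    c
      0    1    2    3    4    5
  d   1    1    2    3    4    5
  d   2    2    2    3    4    5
  a   3    3    3    3    3    4
  c   4    3    3    4    4    3
  d   5    4    4    4    5    4
  e   6    5    5    4    5    5
Edit distance = dp[6][5] = 5

5


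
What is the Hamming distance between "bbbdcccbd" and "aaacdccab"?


Comparing "bbbdcccbd" and "aaacdccab" position by position:
  Position 0: 'b' vs 'a' => differ
  Position 1: 'b' vs 'a' => differ
  Position 2: 'b' vs 'a' => differ
  Position 3: 'd' vs 'c' => differ
  Position 4: 'c' vs 'd' => differ
  Position 5: 'c' vs 'c' => same
  Position 6: 'c' vs 'c' => same
  Position 7: 'b' vs 'a' => differ
  Position 8: 'd' vs 'b' => differ
Total differences (Hamming distance): 7

7


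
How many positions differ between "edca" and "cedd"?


Comparing "edca" and "cedd" position by position:
  Position 0: 'e' vs 'c' => DIFFER
  Position 1: 'd' vs 'e' => DIFFER
  Position 2: 'c' vs 'd' => DIFFER
  Position 3: 'a' vs 'd' => DIFFER
Positions that differ: 4

4


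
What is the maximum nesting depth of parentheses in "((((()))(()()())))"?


Input: "((((()))(()()())))"
Tracking depth:
  Position 0 '(': depth becomes 1
  Position 1 '(': depth becomes 2
  Position 2 '(': depth becomes 3
  Position 3 '(': depth becomes 4
  Position 4 '(': depth becomes 5
  Position 5 ')': depth becomes 4
  Position 6 ')': depth becomes 3
  Position 7 ')': depth becomes 2
  Position 8 '(': depth becomes 3
  Position 9 '(': depth becomes 4
  Position 10 ')': depth becomes 3
  Position 11 '(': depth becomes 4
  Position 12 ')': depth becomes 3
  Position 13 '(': depth becomes 4
  Position 14 ')': depth becomes 3
  Position 15 ')': depth becomes 2
  Position 16 ')': depth becomes 1
  Position 17 ')': depth becomes 0
Maximum depth reached: 5

5


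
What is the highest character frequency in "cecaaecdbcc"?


Input: cecaaecdbcc
Character counts:
  'a': 2
  'b': 1
  'c': 5
  'd': 1
  'e': 2
Maximum frequency: 5

5


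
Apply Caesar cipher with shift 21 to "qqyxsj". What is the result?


Caesar cipher: shift "qqyxsj" by 21
  'q' (pos 16) + 21 = pos 11 = 'l'
  'q' (pos 16) + 21 = pos 11 = 'l'
  'y' (pos 24) + 21 = pos 19 = 't'
  'x' (pos 23) + 21 = pos 18 = 's'
  's' (pos 18) + 21 = pos 13 = 'n'
  'j' (pos 9) + 21 = pos 4 = 'e'
Result: lltsne

lltsne


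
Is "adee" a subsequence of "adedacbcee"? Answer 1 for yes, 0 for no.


Check if "adee" is a subsequence of "adedacbcee"
Greedy scan:
  Position 0 ('a'): matches sub[0] = 'a'
  Position 1 ('d'): matches sub[1] = 'd'
  Position 2 ('e'): matches sub[2] = 'e'
  Position 3 ('d'): no match needed
  Position 4 ('a'): no match needed
  Position 5 ('c'): no match needed
  Position 6 ('b'): no match needed
  Position 7 ('c'): no match needed
  Position 8 ('e'): matches sub[3] = 'e'
  Position 9 ('e'): no match needed
All 4 characters matched => is a subsequence

1


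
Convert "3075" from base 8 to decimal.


Input: "3075" in base 8
Positional expansion:
  Digit '3' (value 3) x 8^3 = 1536
  Digit '0' (value 0) x 8^2 = 0
  Digit '7' (value 7) x 8^1 = 56
  Digit '5' (value 5) x 8^0 = 5
Sum = 1597

1597


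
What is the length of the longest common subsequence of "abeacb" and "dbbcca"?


LCS of "abeacb" and "dbbcca"
DP table:
           d    b    b    c    c    a
      0    0    0    0    0    0    0
  a   0    0    0    0    0    0    1
  b   0    0    1    1    1    1    1
  e   0    0    1    1    1    1    1
  a   0    0    1    1    1    1    2
  c   0    0    1    1    2    2    2
  b   0    0    1    2    2    2    2
LCS length = dp[6][6] = 2

2


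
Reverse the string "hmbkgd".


Input: hmbkgd
Reading characters right to left:
  Position 5: 'd'
  Position 4: 'g'
  Position 3: 'k'
  Position 2: 'b'
  Position 1: 'm'
  Position 0: 'h'
Reversed: dgkbmh

dgkbmh


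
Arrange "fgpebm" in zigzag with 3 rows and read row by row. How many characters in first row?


Zigzag "fgpebm" into 3 rows:
Placing characters:
  'f' => row 0
  'g' => row 1
  'p' => row 2
  'e' => row 1
  'b' => row 0
  'm' => row 1
Rows:
  Row 0: "fb"
  Row 1: "gem"
  Row 2: "p"
First row length: 2

2


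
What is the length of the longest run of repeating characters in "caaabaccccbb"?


Input: "caaabaccccbb"
Scanning for longest run:
  Position 1 ('a'): new char, reset run to 1
  Position 2 ('a'): continues run of 'a', length=2
  Position 3 ('a'): continues run of 'a', length=3
  Position 4 ('b'): new char, reset run to 1
  Position 5 ('a'): new char, reset run to 1
  Position 6 ('c'): new char, reset run to 1
  Position 7 ('c'): continues run of 'c', length=2
  Position 8 ('c'): continues run of 'c', length=3
  Position 9 ('c'): continues run of 'c', length=4
  Position 10 ('b'): new char, reset run to 1
  Position 11 ('b'): continues run of 'b', length=2
Longest run: 'c' with length 4

4


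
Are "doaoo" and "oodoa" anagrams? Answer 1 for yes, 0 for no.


Strings: "doaoo", "oodoa"
Sorted first:  adooo
Sorted second: adooo
Sorted forms match => anagrams

1


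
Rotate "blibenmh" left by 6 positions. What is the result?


Input: "blibenmh", rotate left by 6
First 6 characters: "bliben"
Remaining characters: "mh"
Concatenate remaining + first: "mh" + "bliben" = "mhbliben"

mhbliben


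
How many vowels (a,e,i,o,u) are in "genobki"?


Input: genobki
Checking each character:
  'g' at position 0: consonant
  'e' at position 1: vowel (running total: 1)
  'n' at position 2: consonant
  'o' at position 3: vowel (running total: 2)
  'b' at position 4: consonant
  'k' at position 5: consonant
  'i' at position 6: vowel (running total: 3)
Total vowels: 3

3


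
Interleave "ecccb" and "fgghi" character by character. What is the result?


Interleaving "ecccb" and "fgghi":
  Position 0: 'e' from first, 'f' from second => "ef"
  Position 1: 'c' from first, 'g' from second => "cg"
  Position 2: 'c' from first, 'g' from second => "cg"
  Position 3: 'c' from first, 'h' from second => "ch"
  Position 4: 'b' from first, 'i' from second => "bi"
Result: efcgcgchbi

efcgcgchbi


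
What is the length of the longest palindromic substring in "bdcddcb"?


Input: "bdcddcb"
Checking substrings for palindromes:
  [2:6] "cddc" (len 4) => palindrome
  [1:4] "dcd" (len 3) => palindrome
  [3:5] "dd" (len 2) => palindrome
Longest palindromic substring: "cddc" with length 4

4


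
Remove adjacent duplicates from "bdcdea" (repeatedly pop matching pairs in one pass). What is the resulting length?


Input: bdcdea
Stack-based adjacent duplicate removal:
  Read 'b': push. Stack: b
  Read 'd': push. Stack: bd
  Read 'c': push. Stack: bdc
  Read 'd': push. Stack: bdcd
  Read 'e': push. Stack: bdcde
  Read 'a': push. Stack: bdcdea
Final stack: "bdcdea" (length 6)

6


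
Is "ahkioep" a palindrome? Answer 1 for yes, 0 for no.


Input: ahkioep
Reversed: peoikha
  Compare pos 0 ('a') with pos 6 ('p'): MISMATCH
  Compare pos 1 ('h') with pos 5 ('e'): MISMATCH
  Compare pos 2 ('k') with pos 4 ('o'): MISMATCH
Result: not a palindrome

0


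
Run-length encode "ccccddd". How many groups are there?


Input: ccccddd
Scanning for consecutive runs:
  Group 1: 'c' x 4 (positions 0-3)
  Group 2: 'd' x 3 (positions 4-6)
Total groups: 2

2


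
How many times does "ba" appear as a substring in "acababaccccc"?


Searching for "ba" in "acababaccccc"
Scanning each position:
  Position 0: "ac" => no
  Position 1: "ca" => no
  Position 2: "ab" => no
  Position 3: "ba" => MATCH
  Position 4: "ab" => no
  Position 5: "ba" => MATCH
  Position 6: "ac" => no
  Position 7: "cc" => no
  Position 8: "cc" => no
  Position 9: "cc" => no
  Position 10: "cc" => no
Total occurrences: 2

2


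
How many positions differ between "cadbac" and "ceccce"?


Comparing "cadbac" and "ceccce" position by position:
  Position 0: 'c' vs 'c' => same
  Position 1: 'a' vs 'e' => DIFFER
  Position 2: 'd' vs 'c' => DIFFER
  Position 3: 'b' vs 'c' => DIFFER
  Position 4: 'a' vs 'c' => DIFFER
  Position 5: 'c' vs 'e' => DIFFER
Positions that differ: 5

5


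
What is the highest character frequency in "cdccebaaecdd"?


Input: cdccebaaecdd
Character counts:
  'a': 2
  'b': 1
  'c': 4
  'd': 3
  'e': 2
Maximum frequency: 4

4


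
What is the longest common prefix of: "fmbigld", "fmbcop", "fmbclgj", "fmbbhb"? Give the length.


Words: fmbigld, fmbcop, fmbclgj, fmbbhb
  Position 0: all 'f' => match
  Position 1: all 'm' => match
  Position 2: all 'b' => match
  Position 3: ('i', 'c', 'c', 'b') => mismatch, stop
LCP = "fmb" (length 3)

3


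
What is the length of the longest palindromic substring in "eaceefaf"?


Input: "eaceefaf"
Checking substrings for palindromes:
  [5:8] "faf" (len 3) => palindrome
  [3:5] "ee" (len 2) => palindrome
Longest palindromic substring: "faf" with length 3

3


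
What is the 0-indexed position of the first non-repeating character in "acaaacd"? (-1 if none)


Input: acaaacd
Character frequencies:
  'a': 4
  'c': 2
  'd': 1
Scanning left to right for freq == 1:
  Position 0 ('a'): freq=4, skip
  Position 1 ('c'): freq=2, skip
  Position 2 ('a'): freq=4, skip
  Position 3 ('a'): freq=4, skip
  Position 4 ('a'): freq=4, skip
  Position 5 ('c'): freq=2, skip
  Position 6 ('d'): unique! => answer = 6

6


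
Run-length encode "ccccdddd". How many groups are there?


Input: ccccdddd
Scanning for consecutive runs:
  Group 1: 'c' x 4 (positions 0-3)
  Group 2: 'd' x 4 (positions 4-7)
Total groups: 2

2


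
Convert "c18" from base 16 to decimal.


Input: "c18" in base 16
Positional expansion:
  Digit 'c' (value 12) x 16^2 = 3072
  Digit '1' (value 1) x 16^1 = 16
  Digit '8' (value 8) x 16^0 = 8
Sum = 3096

3096


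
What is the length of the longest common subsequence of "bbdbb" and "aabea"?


LCS of "bbdbb" and "aabea"
DP table:
           a    a    b    e    a
      0    0    0    0    0    0
  b   0    0    0    1    1    1
  b   0    0    0    1    1    1
  d   0    0    0    1    1    1
  b   0    0    0    1    1    1
  b   0    0    0    1    1    1
LCS length = dp[5][5] = 1

1
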